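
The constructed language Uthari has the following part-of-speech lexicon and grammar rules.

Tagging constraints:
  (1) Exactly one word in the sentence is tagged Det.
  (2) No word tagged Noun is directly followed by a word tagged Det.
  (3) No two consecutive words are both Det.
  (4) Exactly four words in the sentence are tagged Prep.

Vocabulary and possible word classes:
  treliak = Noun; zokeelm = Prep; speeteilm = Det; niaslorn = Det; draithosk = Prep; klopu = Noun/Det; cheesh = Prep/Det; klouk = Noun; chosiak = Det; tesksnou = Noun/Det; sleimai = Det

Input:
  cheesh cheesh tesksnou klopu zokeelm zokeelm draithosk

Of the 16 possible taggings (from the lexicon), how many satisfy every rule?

2

Candidates per position — 1:cheesh {Prep,Det}; 2:cheesh {Prep,Det}; 3:tesksnou {Noun,Det}; 4:klopu {Noun,Det}; 5:zokeelm {Prep}; 6:zokeelm {Prep}; 7:draithosk {Prep}.
There are 16 candidate sequences in total.
The sequences that satisfy every rule: Prep Det Noun Noun Prep Prep Prep; Det Prep Noun Noun Prep Prep Prep.
Count = 2.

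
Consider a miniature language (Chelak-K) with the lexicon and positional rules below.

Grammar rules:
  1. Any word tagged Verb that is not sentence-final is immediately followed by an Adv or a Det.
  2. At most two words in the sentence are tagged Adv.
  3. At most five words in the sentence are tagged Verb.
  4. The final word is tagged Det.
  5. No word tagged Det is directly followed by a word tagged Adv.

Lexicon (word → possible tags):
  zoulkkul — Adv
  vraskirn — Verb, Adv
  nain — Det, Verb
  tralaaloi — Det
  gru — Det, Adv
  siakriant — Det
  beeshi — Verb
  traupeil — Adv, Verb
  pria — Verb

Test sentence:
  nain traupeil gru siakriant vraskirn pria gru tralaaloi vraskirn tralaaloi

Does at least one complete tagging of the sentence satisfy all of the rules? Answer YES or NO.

NO

Candidates per position — 1:nain {Det,Verb}; 2:traupeil {Adv,Verb}; 3:gru {Det,Adv}; 4:siakriant {Det}; 5:vraskirn {Verb,Adv}; 6:pria {Verb}; 7:gru {Det,Adv}; 8:tralaaloi {Det}; 9:vraskirn {Verb,Adv}; 10:tralaaloi {Det}.
Every candidate sequence violates at least one rule; no consistent tagging exists.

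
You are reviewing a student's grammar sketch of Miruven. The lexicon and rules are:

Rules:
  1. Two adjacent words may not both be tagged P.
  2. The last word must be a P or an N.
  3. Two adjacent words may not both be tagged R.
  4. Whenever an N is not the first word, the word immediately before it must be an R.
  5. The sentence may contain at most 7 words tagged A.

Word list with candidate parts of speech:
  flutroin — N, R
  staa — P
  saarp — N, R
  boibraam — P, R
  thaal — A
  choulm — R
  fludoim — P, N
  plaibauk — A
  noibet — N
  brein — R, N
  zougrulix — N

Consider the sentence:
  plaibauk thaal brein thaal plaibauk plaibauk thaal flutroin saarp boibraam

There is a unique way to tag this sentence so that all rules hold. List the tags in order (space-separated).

Candidates per position — 1:plaibauk {A}; 2:thaal {A}; 3:brein {R,N}; 4:thaal {A}; 5:plaibauk {A}; 6:plaibauk {A}; 7:thaal {A}; 8:flutroin {N,R}; 9:saarp {N,R}; 10:boibraam {P,R}.
Position 3: N is ruled out by rule 4; that leaves R.
Position 8: N is ruled out by rule 4; that leaves R.
Position 9: R is ruled out by rule 3; that leaves N.
Position 10: R is ruled out by rule 2; that leaves P.
The only consistent sequence is: A A R A A A A R N P.
Checking: rule 1 ✓; rule 2 ✓; rule 3 ✓; rule 4 ✓; rule 5 ✓.

A A R A A A A R N P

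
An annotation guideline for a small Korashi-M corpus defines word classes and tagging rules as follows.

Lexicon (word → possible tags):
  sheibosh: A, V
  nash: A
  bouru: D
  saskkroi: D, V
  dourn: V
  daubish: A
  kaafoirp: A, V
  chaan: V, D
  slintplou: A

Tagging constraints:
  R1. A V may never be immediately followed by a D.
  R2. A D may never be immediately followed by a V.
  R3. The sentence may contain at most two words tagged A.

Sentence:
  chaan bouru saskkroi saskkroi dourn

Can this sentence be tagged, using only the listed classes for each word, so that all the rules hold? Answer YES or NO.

Candidates per position — 1:chaan {V,D}; 2:bouru {D}; 3:saskkroi {D,V}; 4:saskkroi {D,V}; 5:dourn {V}.
Rule 2 cannot be satisfied by any choice of tags from the lexicon.
So there is no consistent tagging.

NO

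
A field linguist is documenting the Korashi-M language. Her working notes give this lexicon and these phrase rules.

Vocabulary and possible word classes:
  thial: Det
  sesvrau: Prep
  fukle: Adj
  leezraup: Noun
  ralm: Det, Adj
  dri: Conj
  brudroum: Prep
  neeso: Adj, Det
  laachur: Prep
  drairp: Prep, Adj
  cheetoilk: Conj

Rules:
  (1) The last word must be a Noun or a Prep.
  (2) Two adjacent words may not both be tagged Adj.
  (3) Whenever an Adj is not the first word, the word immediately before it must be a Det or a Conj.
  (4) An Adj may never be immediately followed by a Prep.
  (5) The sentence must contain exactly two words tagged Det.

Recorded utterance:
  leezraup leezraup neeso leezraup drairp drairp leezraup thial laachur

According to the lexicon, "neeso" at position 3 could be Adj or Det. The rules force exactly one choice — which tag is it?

Det

Candidates per position — 1:leezraup {Noun}; 2:leezraup {Noun}; 3:neeso {Adj,Det}; 4:leezraup {Noun}; 5:drairp {Prep,Adj}; 6:drairp {Prep,Adj}; 7:leezraup {Noun}; 8:thial {Det}; 9:laachur {Prep}.
At position 3, choosing Adj makes rule 3 impossible to satisfy; hence Det.
At position 5, choosing Adj makes rule 3 impossible to satisfy; hence Prep.
At position 6, choosing Adj makes rule 3 impossible to satisfy; hence Prep.
The only consistent sequence is: Noun Noun Det Noun Prep Prep Noun Det Prep.
Verifying each rule — rule 1 satisfied; rule 2 satisfied; rule 3 satisfied; rule 4 satisfied; rule 5 satisfied.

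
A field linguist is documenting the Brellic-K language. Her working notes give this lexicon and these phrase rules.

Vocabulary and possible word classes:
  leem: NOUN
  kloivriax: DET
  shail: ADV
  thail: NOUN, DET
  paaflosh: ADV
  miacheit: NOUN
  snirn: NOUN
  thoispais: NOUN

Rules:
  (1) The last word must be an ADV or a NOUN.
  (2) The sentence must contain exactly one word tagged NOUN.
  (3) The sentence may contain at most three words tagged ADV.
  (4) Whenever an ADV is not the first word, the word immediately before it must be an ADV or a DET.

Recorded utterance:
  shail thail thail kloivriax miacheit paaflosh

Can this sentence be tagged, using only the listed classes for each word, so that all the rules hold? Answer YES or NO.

Candidates per position — 1:shail {ADV}; 2:thail {NOUN,DET}; 3:thail {NOUN,DET}; 4:kloivriax {DET}; 5:miacheit {NOUN}; 6:paaflosh {ADV}.
Rule 4 cannot be satisfied by any choice of tags from the lexicon.
So there is no consistent tagging.

NO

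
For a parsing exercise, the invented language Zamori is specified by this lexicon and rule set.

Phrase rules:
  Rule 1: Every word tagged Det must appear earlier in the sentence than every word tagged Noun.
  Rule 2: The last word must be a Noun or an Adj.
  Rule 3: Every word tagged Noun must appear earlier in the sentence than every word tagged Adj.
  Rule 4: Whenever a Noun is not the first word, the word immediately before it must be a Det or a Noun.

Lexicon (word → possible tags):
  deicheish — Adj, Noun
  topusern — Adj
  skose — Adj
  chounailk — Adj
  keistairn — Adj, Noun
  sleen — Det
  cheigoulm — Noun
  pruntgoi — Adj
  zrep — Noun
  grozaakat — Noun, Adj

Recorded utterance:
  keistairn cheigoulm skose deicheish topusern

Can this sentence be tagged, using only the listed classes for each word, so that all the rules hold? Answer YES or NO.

Candidates per position — 1:keistairn {Adj,Noun}; 2:cheigoulm {Noun}; 3:skose {Adj}; 4:deicheish {Adj,Noun}; 5:topusern {Adj}.
One satisfying assignment: Noun Noun Adj Adj Adj.
Verifying each rule — rule 1 satisfied; rule 2 satisfied; rule 3 satisfied; rule 4 satisfied.

YES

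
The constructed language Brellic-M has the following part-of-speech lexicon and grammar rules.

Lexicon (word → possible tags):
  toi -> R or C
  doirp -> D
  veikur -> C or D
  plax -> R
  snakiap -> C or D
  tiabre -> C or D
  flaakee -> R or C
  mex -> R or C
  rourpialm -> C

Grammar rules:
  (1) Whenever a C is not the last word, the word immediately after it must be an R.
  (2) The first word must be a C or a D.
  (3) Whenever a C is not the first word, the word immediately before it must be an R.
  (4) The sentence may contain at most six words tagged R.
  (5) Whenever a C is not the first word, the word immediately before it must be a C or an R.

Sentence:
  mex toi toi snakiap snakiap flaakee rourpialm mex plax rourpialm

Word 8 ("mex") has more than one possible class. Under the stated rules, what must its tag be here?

Candidates per position — 1:mex {R,C}; 2:toi {R,C}; 3:toi {R,C}; 4:snakiap {C,D}; 5:snakiap {C,D}; 6:flaakee {R,C}; 7:rourpialm {C}; 8:mex {R,C}; 9:plax {R}; 10:rourpialm {C}.
Position 1: R is ruled out by rule 2; that leaves C.
Position 2: C is ruled out by rule 1; that leaves R.
Position 3: C is ruled out by rule 1; that leaves R.
Position 4: C is ruled out by rule 1; that leaves D.
Position 5: C is ruled out by rule 3; that leaves D.
Position 6: C is ruled out by rule 1; that leaves R.
Position 8: C is ruled out by rule 1; that leaves R.
The only consistent sequence is: C R R D D R C R R C.
Checking: rule 1 ✓; rule 2 ✓; rule 3 ✓; rule 4 ✓; rule 5 ✓.

R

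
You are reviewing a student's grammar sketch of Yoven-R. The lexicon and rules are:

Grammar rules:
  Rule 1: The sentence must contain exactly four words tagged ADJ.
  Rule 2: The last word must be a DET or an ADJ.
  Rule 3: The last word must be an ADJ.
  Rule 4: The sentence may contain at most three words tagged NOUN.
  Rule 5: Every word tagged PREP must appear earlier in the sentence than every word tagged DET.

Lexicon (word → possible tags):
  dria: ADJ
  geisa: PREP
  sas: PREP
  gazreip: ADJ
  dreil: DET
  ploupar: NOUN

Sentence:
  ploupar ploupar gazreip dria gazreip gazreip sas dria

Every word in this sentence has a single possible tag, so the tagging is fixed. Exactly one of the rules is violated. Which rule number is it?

1

Fixed tagging: NOUN NOUN ADJ ADJ ADJ ADJ PREP ADJ.
Applying the rules: R1 fail, R2 pass, R3 pass, R4 pass, R5 pass.
Only rule 1 fails.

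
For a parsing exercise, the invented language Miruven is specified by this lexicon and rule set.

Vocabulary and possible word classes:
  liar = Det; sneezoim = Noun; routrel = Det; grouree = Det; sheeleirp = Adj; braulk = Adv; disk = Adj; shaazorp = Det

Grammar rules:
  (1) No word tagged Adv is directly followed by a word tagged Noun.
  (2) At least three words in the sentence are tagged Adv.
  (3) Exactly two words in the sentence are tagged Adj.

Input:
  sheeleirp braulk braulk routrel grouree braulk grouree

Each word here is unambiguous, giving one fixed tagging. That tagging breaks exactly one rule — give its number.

Fixed tagging: Adj Adv Adv Det Det Adv Det.
Checking each rule: R1 holds, R2 holds, R3 violated.
Only rule 3 fails.

3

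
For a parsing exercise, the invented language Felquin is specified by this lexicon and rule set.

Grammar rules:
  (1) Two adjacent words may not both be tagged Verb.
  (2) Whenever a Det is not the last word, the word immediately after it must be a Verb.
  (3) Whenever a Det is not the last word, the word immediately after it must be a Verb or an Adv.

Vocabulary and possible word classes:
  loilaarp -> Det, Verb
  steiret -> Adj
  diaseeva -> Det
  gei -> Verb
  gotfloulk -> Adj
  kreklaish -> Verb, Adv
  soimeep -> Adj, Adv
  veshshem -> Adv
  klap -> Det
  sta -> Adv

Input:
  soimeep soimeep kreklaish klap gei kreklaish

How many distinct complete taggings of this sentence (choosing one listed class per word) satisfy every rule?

8

Candidates per position — 1:soimeep {Adj,Adv}; 2:soimeep {Adj,Adv}; 3:kreklaish {Verb,Adv}; 4:klap {Det}; 5:gei {Verb}; 6:kreklaish {Verb,Adv}.
There are 16 candidate sequences in total.
Checking each against the rules leaves 8 sequences.
Count = 8.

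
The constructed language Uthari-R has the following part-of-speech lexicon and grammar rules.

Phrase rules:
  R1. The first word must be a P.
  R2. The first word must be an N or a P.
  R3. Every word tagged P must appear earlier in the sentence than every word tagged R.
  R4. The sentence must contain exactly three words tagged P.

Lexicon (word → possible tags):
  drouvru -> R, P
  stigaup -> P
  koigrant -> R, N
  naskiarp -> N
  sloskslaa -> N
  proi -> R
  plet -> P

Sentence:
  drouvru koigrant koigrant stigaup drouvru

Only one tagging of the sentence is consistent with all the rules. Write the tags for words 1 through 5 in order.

P N N P P

Candidates per position — 1:drouvru {R,P}; 2:koigrant {R,N}; 3:koigrant {R,N}; 4:stigaup {P}; 5:drouvru {R,P}.
Position 1: tagging it R would leave rule 1 unsatisfiable, so it must be P.
Position 2: tagging it R would leave rule 3 unsatisfiable, so it must be N.
Position 3: tagging it R would leave rule 3 unsatisfiable, so it must be N.
Position 5: tagging it R would leave rule 4 unsatisfiable, so it must be P.
That leaves exactly one tagging: P N N P P.
Checking: rule 1 ok; rule 2 ok; rule 3 ok; rule 4 ok.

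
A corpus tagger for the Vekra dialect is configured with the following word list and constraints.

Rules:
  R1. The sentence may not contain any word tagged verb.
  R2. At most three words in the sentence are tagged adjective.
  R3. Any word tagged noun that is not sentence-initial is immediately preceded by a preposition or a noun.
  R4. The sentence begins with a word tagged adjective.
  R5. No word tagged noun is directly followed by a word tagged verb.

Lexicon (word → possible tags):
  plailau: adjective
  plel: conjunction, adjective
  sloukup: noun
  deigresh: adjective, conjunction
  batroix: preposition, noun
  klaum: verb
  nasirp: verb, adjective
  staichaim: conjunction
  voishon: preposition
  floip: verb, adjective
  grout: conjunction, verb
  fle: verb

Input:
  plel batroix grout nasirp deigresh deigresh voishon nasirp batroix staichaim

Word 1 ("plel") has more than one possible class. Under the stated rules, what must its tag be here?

Candidates per position — 1:plel {conjunction,adjective}; 2:batroix {preposition,noun}; 3:grout {conjunction,verb}; 4:nasirp {verb,adjective}; 5:deigresh {adjective,conjunction}; 6:deigresh {adjective,conjunction}; 7:voishon {preposition}; 8:nasirp {verb,adjective}; 9:batroix {preposition,noun}; 10:staichaim {conjunction}.
Position 1: conjunction is ruled out by rule 4; that leaves adjective.
Position 2: noun is ruled out by rule 3; that leaves preposition.
Position 3: verb is ruled out by rule 1; that leaves conjunction.
Position 4: verb is ruled out by rule 1; that leaves adjective.
Position 8: verb is ruled out by rule 1; that leaves adjective.
Position 9: noun is ruled out by rule 3; that leaves preposition.
Position 5: adjective is ruled out by rule 2; that leaves conjunction.
Position 6: adjective is ruled out by rule 2; that leaves conjunction.
The unique satisfying tagging is: adjective preposition conjunction adjective conjunction conjunction preposition adjective preposition conjunction.
Check: rule 1 ok; rule 2 ok; rule 3 ok; rule 4 ok; rule 5 ok.

adjective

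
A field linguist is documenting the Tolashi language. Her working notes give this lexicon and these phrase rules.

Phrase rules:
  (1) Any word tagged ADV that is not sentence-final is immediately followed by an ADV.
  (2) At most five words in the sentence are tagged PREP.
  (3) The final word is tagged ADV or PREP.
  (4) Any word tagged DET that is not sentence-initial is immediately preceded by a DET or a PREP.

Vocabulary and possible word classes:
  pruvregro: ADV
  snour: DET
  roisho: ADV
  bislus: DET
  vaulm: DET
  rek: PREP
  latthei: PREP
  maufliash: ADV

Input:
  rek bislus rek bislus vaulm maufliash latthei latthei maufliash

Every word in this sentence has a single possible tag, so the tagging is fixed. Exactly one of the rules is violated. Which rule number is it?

1

Fixed tagging: PREP DET PREP DET DET ADV PREP PREP ADV.
Checking each rule: R1 fails, R2 ok, R3 ok, R4 ok.
Only rule 1 fails.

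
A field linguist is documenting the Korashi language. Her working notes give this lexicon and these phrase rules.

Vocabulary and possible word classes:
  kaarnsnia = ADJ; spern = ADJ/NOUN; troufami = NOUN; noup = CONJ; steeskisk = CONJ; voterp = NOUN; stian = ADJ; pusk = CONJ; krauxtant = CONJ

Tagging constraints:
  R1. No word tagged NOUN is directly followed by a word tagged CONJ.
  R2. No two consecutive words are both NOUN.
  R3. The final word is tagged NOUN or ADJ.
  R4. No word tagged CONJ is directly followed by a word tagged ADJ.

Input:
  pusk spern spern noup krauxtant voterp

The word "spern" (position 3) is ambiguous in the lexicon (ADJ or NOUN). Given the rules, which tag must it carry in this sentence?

Candidates per position — 1:pusk {CONJ}; 2:spern {ADJ,NOUN}; 3:spern {ADJ,NOUN}; 4:noup {CONJ}; 5:krauxtant {CONJ}; 6:voterp {NOUN}.
Position 2: ADJ is ruled out by rule 4; that leaves NOUN.
Position 3: NOUN is ruled out by rule 1; that leaves ADJ.
That leaves exactly one tagging: CONJ NOUN ADJ CONJ CONJ NOUN.
Rule-by-rule: rule 1 ok; rule 2 ok; rule 3 ok; rule 4 ok.

ADJ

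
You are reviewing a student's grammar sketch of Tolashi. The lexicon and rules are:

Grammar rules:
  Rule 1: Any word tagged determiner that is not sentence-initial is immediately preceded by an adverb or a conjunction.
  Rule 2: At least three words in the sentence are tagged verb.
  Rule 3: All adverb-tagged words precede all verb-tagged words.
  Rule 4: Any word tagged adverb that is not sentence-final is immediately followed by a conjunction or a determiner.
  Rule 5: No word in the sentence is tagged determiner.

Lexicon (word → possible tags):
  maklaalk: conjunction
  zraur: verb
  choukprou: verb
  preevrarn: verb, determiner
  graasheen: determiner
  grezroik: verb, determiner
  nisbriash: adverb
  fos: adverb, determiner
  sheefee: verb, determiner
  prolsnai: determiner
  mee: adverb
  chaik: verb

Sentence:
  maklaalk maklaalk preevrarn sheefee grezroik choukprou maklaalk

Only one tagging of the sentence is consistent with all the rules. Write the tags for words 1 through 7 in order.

Candidates per position — 1:maklaalk {conjunction}; 2:maklaalk {conjunction}; 3:preevrarn {verb,determiner}; 4:sheefee {verb,determiner}; 5:grezroik {verb,determiner}; 6:choukprou {verb}; 7:maklaalk {conjunction}.
Word 3 cannot be determiner — rule 5 would then fail for every completion. It is verb.
Word 4 cannot be determiner — rule 1 would then fail for every completion. It is verb.
Word 5 cannot be determiner — rule 1 would then fail for every completion. It is verb.
So the tagging must be: conjunction conjunction verb verb verb verb conjunction.
Check: rule 1 ok; rule 2 ok; rule 3 ok; rule 4 ok; rule 5 ok.

conjunction conjunction verb verb verb verb conjunction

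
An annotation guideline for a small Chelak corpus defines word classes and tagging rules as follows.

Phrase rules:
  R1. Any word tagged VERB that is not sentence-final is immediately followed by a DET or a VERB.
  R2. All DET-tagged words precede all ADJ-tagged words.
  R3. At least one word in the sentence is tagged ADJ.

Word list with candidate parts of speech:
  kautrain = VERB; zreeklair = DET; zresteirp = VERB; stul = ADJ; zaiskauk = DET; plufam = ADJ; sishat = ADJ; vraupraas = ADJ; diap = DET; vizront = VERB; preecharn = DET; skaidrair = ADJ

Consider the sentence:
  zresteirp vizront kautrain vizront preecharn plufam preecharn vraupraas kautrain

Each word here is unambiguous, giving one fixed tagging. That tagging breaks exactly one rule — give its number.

Fixed tagging: VERB VERB VERB VERB DET ADJ DET ADJ VERB.
Rule check: R1 ok, R2 fails, R3 ok.
Only rule 2 fails.

2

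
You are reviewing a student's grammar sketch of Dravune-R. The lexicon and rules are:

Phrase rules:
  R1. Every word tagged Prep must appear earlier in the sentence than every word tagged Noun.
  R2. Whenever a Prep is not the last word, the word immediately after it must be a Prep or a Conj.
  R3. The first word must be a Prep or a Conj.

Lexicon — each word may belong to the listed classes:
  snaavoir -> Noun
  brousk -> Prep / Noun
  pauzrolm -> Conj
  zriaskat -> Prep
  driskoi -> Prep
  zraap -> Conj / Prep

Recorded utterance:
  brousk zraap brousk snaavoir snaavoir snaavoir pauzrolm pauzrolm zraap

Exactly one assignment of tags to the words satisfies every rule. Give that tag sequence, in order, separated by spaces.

Prep Conj Noun Noun Noun Noun Conj Conj Conj

Candidates per position — 1:brousk {Prep,Noun}; 2:zraap {Conj,Prep}; 3:brousk {Prep,Noun}; 4:snaavoir {Noun}; 5:snaavoir {Noun}; 6:snaavoir {Noun}; 7:pauzrolm {Conj}; 8:pauzrolm {Conj}; 9:zraap {Conj,Prep}.
Word 1 cannot be Noun — rule 3 would then fail for every completion. It is Prep.
Word 2 cannot be Prep — rule 2 would then fail for every completion. It is Conj.
Word 3 cannot be Prep — rule 2 would then fail for every completion. It is Noun.
Word 9 cannot be Prep — rule 1 would then fail for every completion. It is Conj.
The unique satisfying tagging is: Prep Conj Noun Noun Noun Noun Conj Conj Conj.
Verifying each rule — rule 1 ok; rule 2 ok; rule 3 ok.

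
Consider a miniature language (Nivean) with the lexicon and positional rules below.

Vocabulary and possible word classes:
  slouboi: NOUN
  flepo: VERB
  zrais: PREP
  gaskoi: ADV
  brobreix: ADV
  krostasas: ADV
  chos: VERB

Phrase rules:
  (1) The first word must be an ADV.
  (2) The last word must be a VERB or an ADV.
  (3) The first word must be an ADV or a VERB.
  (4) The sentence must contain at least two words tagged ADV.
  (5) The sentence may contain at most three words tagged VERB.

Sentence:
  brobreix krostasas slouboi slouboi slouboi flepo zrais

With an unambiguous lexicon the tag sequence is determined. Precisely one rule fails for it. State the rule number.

2

Fixed tagging: ADV ADV NOUN NOUN NOUN VERB PREP.
Applying the rules: R1 ok, R2 fails, R3 ok, R4 ok, R5 ok.
Only rule 2 fails.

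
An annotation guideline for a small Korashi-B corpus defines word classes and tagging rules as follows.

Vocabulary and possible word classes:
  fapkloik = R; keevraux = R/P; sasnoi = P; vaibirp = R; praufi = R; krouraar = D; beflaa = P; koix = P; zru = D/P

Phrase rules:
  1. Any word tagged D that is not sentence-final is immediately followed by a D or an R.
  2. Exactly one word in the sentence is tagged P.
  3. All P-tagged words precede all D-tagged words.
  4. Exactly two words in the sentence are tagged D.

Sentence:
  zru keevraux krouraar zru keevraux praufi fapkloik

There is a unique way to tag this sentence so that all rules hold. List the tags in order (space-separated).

P R D D R R R

Candidates per position — 1:zru {D,P}; 2:keevraux {R,P}; 3:krouraar {D}; 4:zru {D,P}; 5:keevraux {R,P}; 6:praufi {R}; 7:fapkloik {R}.
Position 4: P is ruled out by rule 1; that leaves D.
Position 5: P is ruled out by rule 1; that leaves R.
Position 1: D is ruled out by rule 4; that leaves P.
Position 2: P is ruled out by rule 2; that leaves R.
That leaves exactly one tagging: P R D D R R R.
Verifying each rule — rule 1 ok; rule 2 ok; rule 3 ok; rule 4 ok.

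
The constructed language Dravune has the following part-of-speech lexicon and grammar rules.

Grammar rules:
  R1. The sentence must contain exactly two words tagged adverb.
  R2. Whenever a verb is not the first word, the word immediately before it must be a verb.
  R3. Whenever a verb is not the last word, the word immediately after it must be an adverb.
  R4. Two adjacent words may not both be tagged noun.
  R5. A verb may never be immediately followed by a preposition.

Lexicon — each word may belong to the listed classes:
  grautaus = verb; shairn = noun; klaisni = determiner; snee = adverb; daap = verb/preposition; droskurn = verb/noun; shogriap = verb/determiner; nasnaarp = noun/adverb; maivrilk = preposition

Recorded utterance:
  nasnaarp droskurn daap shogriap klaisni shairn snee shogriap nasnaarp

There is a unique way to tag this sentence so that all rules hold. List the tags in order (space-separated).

Candidates per position — 1:nasnaarp {noun,adverb}; 2:droskurn {verb,noun}; 3:daap {verb,preposition}; 4:shogriap {verb,determiner}; 5:klaisni {determiner}; 6:shairn {noun}; 7:snee {adverb}; 8:shogriap {verb,determiner}; 9:nasnaarp {noun,adverb}.
At position 2, choosing verb makes rule 2 impossible to satisfy; hence noun.
At position 3, choosing verb makes rule 2 impossible to satisfy; hence preposition.
At position 4, choosing verb makes rule 2 impossible to satisfy; hence determiner.
At position 8, choosing verb makes rule 2 impossible to satisfy; hence determiner.
At position 1, choosing noun makes rule 4 impossible to satisfy; hence adverb.
At position 9, choosing adverb makes rule 1 impossible to satisfy; hence noun.
So the tagging must be: adverb noun preposition determiner determiner noun adverb determiner noun.
Checking: rule 1 satisfied; rule 2 satisfied; rule 3 satisfied; rule 4 satisfied; rule 5 satisfied.

adverb noun preposition determiner determiner noun adverb determiner noun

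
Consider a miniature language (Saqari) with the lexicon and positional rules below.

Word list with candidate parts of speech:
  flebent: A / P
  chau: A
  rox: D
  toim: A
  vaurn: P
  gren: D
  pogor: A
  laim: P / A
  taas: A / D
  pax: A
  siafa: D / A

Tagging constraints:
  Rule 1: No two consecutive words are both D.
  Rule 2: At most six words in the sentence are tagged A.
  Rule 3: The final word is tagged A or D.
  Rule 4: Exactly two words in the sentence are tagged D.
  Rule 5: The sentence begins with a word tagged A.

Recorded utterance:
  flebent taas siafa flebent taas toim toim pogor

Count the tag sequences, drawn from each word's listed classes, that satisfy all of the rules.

4

Candidates per position — 1:flebent {A,P}; 2:taas {A,D}; 3:siafa {D,A}; 4:flebent {A,P}; 5:taas {A,D}; 6:toim {A}; 7:toim {A}; 8:pogor {A}.
There are 32 candidate sequences in total.
The sequences that satisfy every rule: A A D A D A A A; A A D P D A A A; A D A A D A A A; A D A P D A A A.
Count = 4.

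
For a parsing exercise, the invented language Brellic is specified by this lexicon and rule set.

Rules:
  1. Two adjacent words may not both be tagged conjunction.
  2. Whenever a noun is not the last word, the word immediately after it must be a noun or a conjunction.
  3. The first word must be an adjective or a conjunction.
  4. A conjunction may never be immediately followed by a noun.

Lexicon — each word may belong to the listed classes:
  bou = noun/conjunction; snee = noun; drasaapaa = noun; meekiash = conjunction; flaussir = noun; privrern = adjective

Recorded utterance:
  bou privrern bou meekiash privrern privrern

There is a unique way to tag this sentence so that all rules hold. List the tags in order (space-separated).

Candidates per position — 1:bou {noun,conjunction}; 2:privrern {adjective}; 3:bou {noun,conjunction}; 4:meekiash {conjunction}; 5:privrern {adjective}; 6:privrern {adjective}.
At position 1, choosing noun makes rule 2 impossible to satisfy; hence conjunction.
At position 3, choosing conjunction makes rule 1 impossible to satisfy; hence noun.
The unique satisfying tagging is: conjunction adjective noun conjunction adjective adjective.
Rule-by-rule: rule 1 ok; rule 2 ok; rule 3 ok; rule 4 ok.

conjunction adjective noun conjunction adjective adjective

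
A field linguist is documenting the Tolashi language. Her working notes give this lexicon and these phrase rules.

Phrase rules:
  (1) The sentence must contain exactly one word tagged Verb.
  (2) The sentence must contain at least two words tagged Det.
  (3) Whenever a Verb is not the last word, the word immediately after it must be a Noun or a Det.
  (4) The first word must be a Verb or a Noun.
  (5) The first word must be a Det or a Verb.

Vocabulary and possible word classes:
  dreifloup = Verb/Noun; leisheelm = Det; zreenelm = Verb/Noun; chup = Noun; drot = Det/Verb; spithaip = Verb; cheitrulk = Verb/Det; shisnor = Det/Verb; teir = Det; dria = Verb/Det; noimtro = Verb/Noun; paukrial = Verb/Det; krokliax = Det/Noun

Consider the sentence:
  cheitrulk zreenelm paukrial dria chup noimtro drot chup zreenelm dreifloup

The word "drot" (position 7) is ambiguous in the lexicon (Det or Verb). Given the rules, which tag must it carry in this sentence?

Det

Candidates per position — 1:cheitrulk {Verb,Det}; 2:zreenelm {Verb,Noun}; 3:paukrial {Verb,Det}; 4:dria {Verb,Det}; 5:chup {Noun}; 6:noimtro {Verb,Noun}; 7:drot {Det,Verb}; 8:chup {Noun}; 9:zreenelm {Verb,Noun}; 10:dreifloup {Verb,Noun}.
At position 1, choosing Det makes rule 4 impossible to satisfy; hence Verb.
At position 2, choosing Verb makes rule 1 impossible to satisfy; hence Noun.
At position 3, choosing Verb makes rule 1 impossible to satisfy; hence Det.
At position 4, choosing Verb makes rule 1 impossible to satisfy; hence Det.
At position 6, choosing Verb makes rule 1 impossible to satisfy; hence Noun.
At position 7, choosing Verb makes rule 1 impossible to satisfy; hence Det.
At position 9, choosing Verb makes rule 1 impossible to satisfy; hence Noun.
At position 10, choosing Verb makes rule 1 impossible to satisfy; hence Noun.
The only consistent sequence is: Verb Noun Det Det Noun Noun Det Noun Noun Noun.
Checking: rule 1 ok; rule 2 ok; rule 3 ok; rule 4 ok; rule 5 ok.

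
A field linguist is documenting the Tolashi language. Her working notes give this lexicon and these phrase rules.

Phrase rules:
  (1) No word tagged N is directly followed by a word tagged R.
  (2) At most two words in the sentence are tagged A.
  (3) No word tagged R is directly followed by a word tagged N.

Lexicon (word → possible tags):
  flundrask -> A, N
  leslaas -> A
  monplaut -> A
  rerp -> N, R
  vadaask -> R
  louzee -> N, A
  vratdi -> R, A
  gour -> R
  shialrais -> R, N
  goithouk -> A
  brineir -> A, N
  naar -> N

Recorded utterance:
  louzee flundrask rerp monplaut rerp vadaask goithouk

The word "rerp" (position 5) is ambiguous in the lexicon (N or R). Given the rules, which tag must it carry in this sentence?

Candidates per position — 1:louzee {N,A}; 2:flundrask {A,N}; 3:rerp {N,R}; 4:monplaut {A}; 5:rerp {N,R}; 6:vadaask {R}; 7:goithouk {A}.
Word 1 cannot be A — rule 2 would then fail for every completion. It is N.
Word 2 cannot be A — rule 2 would then fail for every completion. It is N.
Word 3 cannot be R — rule 1 would then fail for every completion. It is N.
Word 5 cannot be N — rule 1 would then fail for every completion. It is R.
So the tagging must be: N N N A R R A.
Rule-by-rule: rule 1 satisfied; rule 2 satisfied; rule 3 satisfied.

R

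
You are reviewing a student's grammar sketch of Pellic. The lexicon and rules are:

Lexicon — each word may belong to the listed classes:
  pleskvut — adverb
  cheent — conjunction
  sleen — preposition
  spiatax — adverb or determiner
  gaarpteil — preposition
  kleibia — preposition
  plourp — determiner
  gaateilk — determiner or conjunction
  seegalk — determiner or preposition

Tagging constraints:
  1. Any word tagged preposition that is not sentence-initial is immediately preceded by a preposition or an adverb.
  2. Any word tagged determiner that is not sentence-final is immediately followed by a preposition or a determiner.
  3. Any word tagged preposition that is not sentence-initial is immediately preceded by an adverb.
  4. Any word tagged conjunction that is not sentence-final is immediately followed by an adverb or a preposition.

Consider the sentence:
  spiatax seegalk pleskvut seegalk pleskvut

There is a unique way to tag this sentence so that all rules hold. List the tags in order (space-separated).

adverb preposition adverb preposition adverb

Candidates per position — 1:spiatax {adverb,determiner}; 2:seegalk {determiner,preposition}; 3:pleskvut {adverb}; 4:seegalk {determiner,preposition}; 5:pleskvut {adverb}.
Position 2: tagging it determiner would leave rule 2 unsatisfiable, so it must be preposition.
Position 4: tagging it determiner would leave rule 2 unsatisfiable, so it must be preposition.
Position 1: tagging it determiner would leave rule 1 unsatisfiable, so it must be adverb.
That leaves exactly one tagging: adverb preposition adverb preposition adverb.
Rule-by-rule: rule 1 satisfied; rule 2 satisfied; rule 3 satisfied; rule 4 satisfied.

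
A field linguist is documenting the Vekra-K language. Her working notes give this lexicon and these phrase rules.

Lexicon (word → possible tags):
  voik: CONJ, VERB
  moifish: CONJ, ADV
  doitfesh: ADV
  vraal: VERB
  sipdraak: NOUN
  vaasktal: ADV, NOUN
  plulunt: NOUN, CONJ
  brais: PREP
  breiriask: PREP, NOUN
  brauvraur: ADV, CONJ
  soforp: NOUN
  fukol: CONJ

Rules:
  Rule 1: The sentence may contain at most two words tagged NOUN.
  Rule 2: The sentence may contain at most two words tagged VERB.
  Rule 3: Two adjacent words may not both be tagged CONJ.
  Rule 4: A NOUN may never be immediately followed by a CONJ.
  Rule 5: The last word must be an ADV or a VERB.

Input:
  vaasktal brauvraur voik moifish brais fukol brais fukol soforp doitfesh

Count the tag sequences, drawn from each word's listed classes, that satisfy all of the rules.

8

Candidates per position — 1:vaasktal {ADV,NOUN}; 2:brauvraur {ADV,CONJ}; 3:voik {CONJ,VERB}; 4:moifish {CONJ,ADV}; 5:brais {PREP}; 6:fukol {CONJ}; 7:brais {PREP}; 8:fukol {CONJ}; 9:soforp {NOUN}; 10:doitfesh {ADV}.
There are 16 candidate sequences in total.
Checking each against the rules leaves 8 sequences.
Count = 8.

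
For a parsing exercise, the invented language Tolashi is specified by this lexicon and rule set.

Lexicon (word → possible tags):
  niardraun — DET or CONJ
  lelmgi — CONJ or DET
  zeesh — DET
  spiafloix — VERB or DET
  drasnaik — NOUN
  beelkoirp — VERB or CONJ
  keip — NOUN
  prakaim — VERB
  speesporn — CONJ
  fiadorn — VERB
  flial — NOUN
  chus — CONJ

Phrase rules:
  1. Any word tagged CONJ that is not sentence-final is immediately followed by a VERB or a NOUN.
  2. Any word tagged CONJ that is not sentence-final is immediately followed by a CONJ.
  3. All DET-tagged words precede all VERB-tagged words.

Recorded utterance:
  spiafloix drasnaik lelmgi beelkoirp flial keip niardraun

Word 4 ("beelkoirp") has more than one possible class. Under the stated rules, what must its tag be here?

VERB

Candidates per position — 1:spiafloix {VERB,DET}; 2:drasnaik {NOUN}; 3:lelmgi {CONJ,DET}; 4:beelkoirp {VERB,CONJ}; 5:flial {NOUN}; 6:keip {NOUN}; 7:niardraun {DET,CONJ}.
Position 3: tagging it CONJ would leave rule 2 unsatisfiable, so it must be DET.
Position 4: tagging it CONJ would leave rule 2 unsatisfiable, so it must be VERB.
Position 7: tagging it DET would leave rule 3 unsatisfiable, so it must be CONJ.
Position 1: tagging it VERB would leave rule 3 unsatisfiable, so it must be DET.
The unique satisfying tagging is: DET NOUN DET VERB NOUN NOUN CONJ.
Check: rule 1 satisfied; rule 2 satisfied; rule 3 satisfied.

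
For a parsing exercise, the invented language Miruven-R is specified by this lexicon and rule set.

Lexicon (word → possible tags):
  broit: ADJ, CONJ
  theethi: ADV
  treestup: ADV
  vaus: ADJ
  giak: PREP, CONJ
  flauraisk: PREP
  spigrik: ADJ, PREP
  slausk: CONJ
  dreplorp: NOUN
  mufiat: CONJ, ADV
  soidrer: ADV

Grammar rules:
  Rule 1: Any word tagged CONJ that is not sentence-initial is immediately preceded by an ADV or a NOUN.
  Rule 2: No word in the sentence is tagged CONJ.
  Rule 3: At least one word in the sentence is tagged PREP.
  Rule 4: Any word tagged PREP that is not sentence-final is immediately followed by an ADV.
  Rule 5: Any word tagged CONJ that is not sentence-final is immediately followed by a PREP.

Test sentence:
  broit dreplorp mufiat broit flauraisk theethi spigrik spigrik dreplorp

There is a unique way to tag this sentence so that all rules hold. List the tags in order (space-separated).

Candidates per position — 1:broit {ADJ,CONJ}; 2:dreplorp {NOUN}; 3:mufiat {CONJ,ADV}; 4:broit {ADJ,CONJ}; 5:flauraisk {PREP}; 6:theethi {ADV}; 7:spigrik {ADJ,PREP}; 8:spigrik {ADJ,PREP}; 9:dreplorp {NOUN}.
Word 1 cannot be CONJ — rule 2 would then fail for every completion. It is ADJ.
Word 3 cannot be CONJ — rule 2 would then fail for every completion. It is ADV.
Word 4 cannot be CONJ — rule 2 would then fail for every completion. It is ADJ.
Word 7 cannot be PREP — rule 4 would then fail for every completion. It is ADJ.
Word 8 cannot be PREP — rule 4 would then fail for every completion. It is ADJ.
So the tagging must be: ADJ NOUN ADV ADJ PREP ADV ADJ ADJ NOUN.
Check: rule 1 ok; rule 2 ok; rule 3 ok; rule 4 ok; rule 5 ok.

ADJ NOUN ADV ADJ PREP ADV ADJ ADJ NOUN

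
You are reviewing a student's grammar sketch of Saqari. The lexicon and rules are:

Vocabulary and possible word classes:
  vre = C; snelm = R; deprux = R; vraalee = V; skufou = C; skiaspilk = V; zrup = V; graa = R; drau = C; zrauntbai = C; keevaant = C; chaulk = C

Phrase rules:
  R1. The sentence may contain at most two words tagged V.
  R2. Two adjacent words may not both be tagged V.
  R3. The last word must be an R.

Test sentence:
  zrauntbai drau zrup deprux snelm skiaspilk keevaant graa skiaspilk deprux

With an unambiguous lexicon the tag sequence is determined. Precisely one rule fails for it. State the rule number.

Fixed tagging: C C V R R V C R V R.
Applying the rules: R1 ✗, R2 ✓, R3 ✓.
Only rule 1 fails.

1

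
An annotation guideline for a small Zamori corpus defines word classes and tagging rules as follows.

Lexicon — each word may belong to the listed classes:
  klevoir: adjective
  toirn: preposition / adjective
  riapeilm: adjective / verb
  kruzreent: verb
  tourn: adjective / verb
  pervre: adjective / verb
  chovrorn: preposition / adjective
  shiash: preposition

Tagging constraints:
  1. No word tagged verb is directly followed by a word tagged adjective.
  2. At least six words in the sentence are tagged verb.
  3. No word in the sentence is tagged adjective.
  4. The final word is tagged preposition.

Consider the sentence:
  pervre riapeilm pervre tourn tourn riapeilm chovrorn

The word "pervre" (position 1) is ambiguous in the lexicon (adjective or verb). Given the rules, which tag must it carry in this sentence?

verb

Candidates per position — 1:pervre {adjective,verb}; 2:riapeilm {adjective,verb}; 3:pervre {adjective,verb}; 4:tourn {adjective,verb}; 5:tourn {adjective,verb}; 6:riapeilm {adjective,verb}; 7:chovrorn {preposition,adjective}.
Position 1: tagging it adjective would leave rule 2 unsatisfiable, so it must be verb.
Position 2: tagging it adjective would leave rule 1 unsatisfiable, so it must be verb.
Position 3: tagging it adjective would leave rule 1 unsatisfiable, so it must be verb.
Position 4: tagging it adjective would leave rule 1 unsatisfiable, so it must be verb.
Position 5: tagging it adjective would leave rule 1 unsatisfiable, so it must be verb.
Position 6: tagging it adjective would leave rule 1 unsatisfiable, so it must be verb.
Position 7: tagging it adjective would leave rule 1 unsatisfiable, so it must be preposition.
So the tagging must be: verb verb verb verb verb verb preposition.
Checking: rule 1 satisfied; rule 2 satisfied; rule 3 satisfied; rule 4 satisfied.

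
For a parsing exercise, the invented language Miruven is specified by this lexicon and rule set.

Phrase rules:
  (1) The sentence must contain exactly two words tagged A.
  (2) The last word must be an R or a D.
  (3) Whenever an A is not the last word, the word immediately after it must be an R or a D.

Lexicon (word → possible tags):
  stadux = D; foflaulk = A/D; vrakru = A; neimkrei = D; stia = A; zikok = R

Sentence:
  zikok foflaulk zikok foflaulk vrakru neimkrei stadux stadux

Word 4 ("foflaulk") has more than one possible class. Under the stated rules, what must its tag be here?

Candidates per position — 1:zikok {R}; 2:foflaulk {A,D}; 3:zikok {R}; 4:foflaulk {A,D}; 5:vrakru {A}; 6:neimkrei {D}; 7:stadux {D}; 8:stadux {D}.
Position 4: tagging it A would leave rule 3 unsatisfiable, so it must be D.
Position 2: tagging it D would leave rule 1 unsatisfiable, so it must be A.
The only consistent sequence is: R A R D A D D D.
Rule-by-rule: rule 1 holds; rule 2 holds; rule 3 holds.

D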